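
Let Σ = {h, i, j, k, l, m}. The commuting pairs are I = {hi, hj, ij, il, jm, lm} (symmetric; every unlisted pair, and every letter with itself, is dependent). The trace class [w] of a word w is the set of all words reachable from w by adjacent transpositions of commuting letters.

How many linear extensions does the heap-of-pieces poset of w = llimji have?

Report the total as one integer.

20

piece 0:l — minimal
piece 1:l rests on {0:l}
piece 2:i — minimal
piece 3:m rests on {2:i}
piece 4:j rests on {1:l}
piece 5:i rests on {3:m}
minimal pieces: {0:l, 2:i}
ways to finish when only these pieces remain (= sum over removing one remaining piece with nothing left below it):
  1 left: {4}→1  {5}→1
  2 left: {1,4}→1  {3,5}→1  {4,5}→2
  3 left: {0,1,4}→1  {1,4,5}→3  {2,3,5}→1  {3,4,5}→3
  4 left: {0,1,4,5}→4  {1,3,4,5}→6  {2,3,4,5}→4
  placing 0:l first → 10 extensions
  placing 2:i first → 10 extensions
total linear extensions = 20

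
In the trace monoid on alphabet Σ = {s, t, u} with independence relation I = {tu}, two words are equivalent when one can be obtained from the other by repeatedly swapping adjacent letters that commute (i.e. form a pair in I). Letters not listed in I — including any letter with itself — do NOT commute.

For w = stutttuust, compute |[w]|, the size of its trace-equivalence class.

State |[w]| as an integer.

0(s) covers ∅
1(t) covers 0:s
2(u) covers 0:s
3(t) covers 1:t
4(t) covers 3:t
5(t) covers 4:t
6(u) covers 2:u
7(u) covers 6:u
8(s) covers 5:t, 7:u
9(t) covers 8:s
floor of heap: 0:s
completions by unplaced set U, small U first (add the entries for U minus each lowest piece of U):
  |U|=1: {9}:1
  |U|=2: {8,9}:1
  |U|=3: {5,8,9}:1  {7,8,9}:1
  |U|=4: {4,5,8,9}:1  {5,7,8,9}:2  {6,7,8,9}:1
  |U|=5: {2,6,7,8,9}:1  {3,4,5,8,9}:1  {4,5,7,8,9}:3  {5,6,7,8,9}:3
  |U|=6: {1,3,4,5,8,9}:1  {2,5,6,7,8,9}:4  {3,4,5,7,8,9}:4  {4,5,6,7,8,9}:6
  |U|=7: {1,3,4,5,7,8,9}:5  {2,4,5,6,7,8,9}:10  {3,4,5,6,7,8,9}:10
  |U|=8: {1,3,4,5,6,7,8,9}:15  {2,3,4,5,6,7,8,9}:20
  start at 0(s): 35

35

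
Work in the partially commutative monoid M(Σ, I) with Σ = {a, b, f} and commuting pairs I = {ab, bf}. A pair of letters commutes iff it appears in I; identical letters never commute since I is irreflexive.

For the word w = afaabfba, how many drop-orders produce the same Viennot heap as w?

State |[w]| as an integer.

drop 0:a onto floor
drop 1:f onto {0:a}
drop 2:a onto {1:f}
drop 3:a onto {2:a}
drop 4:b onto floor
drop 5:f onto {3:a}
drop 6:b onto {4:b}
drop 7:a onto {5:f}
ground layer = {0:a, 4:b}
drop-orders for the pieces not yet dropped (sum over which currently-grounded one goes next):
  1 to go: {6} 1  {7} 1
  2 to go: {4,6} 1  {5,7} 1  {6,7} 2
  3 to go: {3,5,7} 1  {4,6,7} 3  {5,6,7} 3
  4 to go: {2,3,5,7} 1  {3,5,6,7} 4  {4,5,6,7} 6
  5 to go: {1,2,3,5,7} 1  {2,3,5,6,7} 5  {3,4,5,6,7} 10
  6 to go: {0,1,2,3,5,7} 1  {1,2,3,5,6,7} 6  {2,3,4,5,6,7} 15
  if 0:a drops first: 21 orders
  if 4:b drops first: 7 orders
heap linearizations: 28

28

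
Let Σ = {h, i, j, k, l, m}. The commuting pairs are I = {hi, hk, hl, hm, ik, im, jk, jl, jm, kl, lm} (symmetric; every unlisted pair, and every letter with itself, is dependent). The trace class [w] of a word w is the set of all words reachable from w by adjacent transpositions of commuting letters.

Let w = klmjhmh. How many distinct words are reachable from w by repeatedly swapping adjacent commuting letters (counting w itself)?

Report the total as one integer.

piece 0:k — minimal
piece 1:l — minimal
piece 2:m rests on {0:k}
piece 3:j — minimal
piece 4:h rests on {3:j}
piece 5:m rests on {2:m}
piece 6:h rests on {4:h}
minimal pieces: {0:k, 1:l, 3:j}
ways to finish when only these pieces remain (= sum over removing one remaining piece with nothing left below it):
  1 left: {1}→1  {5}→1  {6}→1
  2 left: {1,5}→2  {1,6}→2  {2,5}→1  {4,6}→1  {5,6}→2
  3 left: {0,2,5}→1  {1,2,5}→3  {1,4,6}→3  {1,5,6}→6  {2,5,6}→3  {3,4,6}→1  {4,5,6}→3
  4 left: {0,1,2,5}→4  {0,2,5,6}→4  {1,2,5,6}→12  {1,3,4,6}→4  {1,4,5,6}→12  {2,4,5,6}→6  {3,4,5,6}→4
  5 left: {0,1,2,5,6}→20  {0,2,4,5,6}→10  {1,2,4,5,6}→30  {1,3,4,5,6}→20  {2,3,4,5,6}→10
  placing 0:k first → 60 extensions
  placing 1:l first → 20 extensions
  placing 3:j first → 60 extensions
total linear extensions = 140

140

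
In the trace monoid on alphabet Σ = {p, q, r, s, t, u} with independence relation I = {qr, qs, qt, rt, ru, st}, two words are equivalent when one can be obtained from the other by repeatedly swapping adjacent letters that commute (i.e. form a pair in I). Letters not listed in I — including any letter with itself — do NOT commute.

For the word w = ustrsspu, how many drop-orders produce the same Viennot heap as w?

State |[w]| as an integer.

5

drop 0:u onto floor
drop 1:s onto {0:u}
drop 2:t onto {0:u}
drop 3:r onto {1:s}
drop 4:s onto {3:r}
drop 5:s onto {4:s}
drop 6:p onto {2:t, 5:s}
drop 7:u onto {6:p}
ground layer = {0:u}
drop-orders for the pieces not yet dropped (sum over which currently-grounded one goes next):
  1 to go: {7} 1
  2 to go: {6,7} 1
  3 to go: {2,6,7} 1  {5,6,7} 1
  4 to go: {2,5,6,7} 2  {4,5,6,7} 1
  5 to go: {2,4,5,6,7} 3  {3,4,5,6,7} 1
  6 to go: {1,3,4,5,6,7} 1  {2,3,4,5,6,7} 4
  if 0:u drops first: 5 orders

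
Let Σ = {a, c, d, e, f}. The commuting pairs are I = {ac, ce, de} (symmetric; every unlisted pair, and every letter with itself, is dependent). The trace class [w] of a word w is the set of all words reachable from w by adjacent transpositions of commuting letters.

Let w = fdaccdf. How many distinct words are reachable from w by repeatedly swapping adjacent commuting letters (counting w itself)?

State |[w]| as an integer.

0(f) covers ∅
1(d) covers 0:f
2(a) covers 1:d
3(c) covers 1:d
4(c) covers 3:c
5(d) covers 2:a, 4:c
6(f) covers 5:d
floor of heap: 0:f
completions by unplaced set U, small U first (add the entries for U minus each lowest piece of U):
  |U|=1: {6}:1
  |U|=2: {5,6}:1
  |U|=3: {2,5,6}:1  {4,5,6}:1
  |U|=4: {2,4,5,6}:2  {3,4,5,6}:1
  |U|=5: {2,3,4,5,6}:3
  start at 0(f): 3

3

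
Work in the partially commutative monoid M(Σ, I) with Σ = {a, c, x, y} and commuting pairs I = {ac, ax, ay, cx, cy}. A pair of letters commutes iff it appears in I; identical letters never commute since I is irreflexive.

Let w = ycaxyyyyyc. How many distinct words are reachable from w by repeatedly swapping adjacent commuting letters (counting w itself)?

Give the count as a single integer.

360

piece 0:y — minimal
piece 1:c — minimal
piece 2:a — minimal
piece 3:x rests on {0:y}
piece 4:y rests on {3:x}
piece 5:y rests on {4:y}
piece 6:y rests on {5:y}
piece 7:y rests on {6:y}
piece 8:y rests on {7:y}
piece 9:c rests on {1:c}
minimal pieces: {0:y, 1:c, 2:a}
ways to finish when only these pieces remain (= sum over removing one remaining piece with nothing left below it):
  1 left: {2}→1  {8}→1  {9}→1
  2 left: {1,9}→1  {2,8}→2  {2,9}→2  {7,8}→1  {8,9}→2
  3 left: {1,2,9}→3  {1,8,9}→3  {2,7,8}→3  {2,8,9}→6  {6,7,8}→1  {7,8,9}→3
  4 left: {1,2,8,9}→12  {1,7,8,9}→6  {2,6,7,8}→4  {2,7,8,9}→12  {5,6,7,8}→1  {6,7,8,9}→4
  5 left: {1,2,7,8,9}→30  {1,6,7,8,9}→10  {2,5,6,7,8}→5  {2,6,7,8,9}→20  {4,5,6,7,8}→1  {5,6,7,8,9}→5
  6 left: {1,2,6,7,8,9}→60  {1,5,6,7,8,9}→15  {2,4,5,6,7,8}→6  {2,5,6,7,8,9}→30  {3,4,5,6,7,8}→1  {4,5,6,7,8,9}→6
  7 left: {0,3,4,5,6,7,8}→1  {1,2,5,6,7,8,9}→105  {1,4,5,6,7,8,9}→21  {2,3,4,5,6,7,8}→7  {2,4,5,6,7,8,9}→42  {3,4,5,6,7,8,9}→7
  8 left: {0,2,3,4,5,6,7,8}→8  {0,3,4,5,6,7,8,9}→8  {1,2,4,5,6,7,8,9}→168  {1,3,4,5,6,7,8,9}→28  {2,3,4,5,6,7,8,9}→56
  placing 0:y first → 252 extensions
  placing 1:c first → 72 extensions
  placing 2:a first → 36 extensions
total linear extensions = 360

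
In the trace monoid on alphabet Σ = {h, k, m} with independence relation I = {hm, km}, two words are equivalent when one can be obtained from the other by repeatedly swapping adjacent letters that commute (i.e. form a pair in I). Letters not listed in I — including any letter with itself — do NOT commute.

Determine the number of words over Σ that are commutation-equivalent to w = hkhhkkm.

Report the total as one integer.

piece 0:h — minimal
piece 1:k rests on {0:h}
piece 2:h rests on {1:k}
piece 3:h rests on {2:h}
piece 4:k rests on {3:h}
piece 5:k rests on {4:k}
piece 6:m — minimal
minimal pieces: {0:h, 6:m}
ways to finish when only these pieces remain (= sum over removing one remaining piece with nothing left below it):
  1 left: {5}→1  {6}→1
  2 left: {4,5}→1  {5,6}→2
  3 left: {3,4,5}→1  {4,5,6}→3
  4 left: {2,3,4,5}→1  {3,4,5,6}→4
  5 left: {1,2,3,4,5}→1  {2,3,4,5,6}→5
  placing 0:h first → 6 extensions
  placing 6:m first → 1 extensions
total linear extensions = 7

7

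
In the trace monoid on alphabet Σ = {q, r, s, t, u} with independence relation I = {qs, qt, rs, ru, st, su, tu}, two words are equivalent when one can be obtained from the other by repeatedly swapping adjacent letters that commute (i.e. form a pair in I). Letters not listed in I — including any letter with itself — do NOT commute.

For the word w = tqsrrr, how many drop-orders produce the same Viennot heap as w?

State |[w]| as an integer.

piece 0:t — minimal
piece 1:q — minimal
piece 2:s — minimal
piece 3:r rests on {0:t, 1:q}
piece 4:r rests on {3:r}
piece 5:r rests on {4:r}
minimal pieces: {0:t, 1:q, 2:s}
ways to finish when only these pieces remain (= sum over removing one remaining piece with nothing left below it):
  1 left: {2}→1  {5}→1
  2 left: {2,5}→2  {4,5}→1
  3 left: {2,4,5}→3  {3,4,5}→1
  4 left: {0,3,4,5}→1  {1,3,4,5}→1  {2,3,4,5}→4
  placing 0:t first → 5 extensions
  placing 1:q first → 5 extensions
  placing 2:s first → 2 extensions
total linear extensions = 12

12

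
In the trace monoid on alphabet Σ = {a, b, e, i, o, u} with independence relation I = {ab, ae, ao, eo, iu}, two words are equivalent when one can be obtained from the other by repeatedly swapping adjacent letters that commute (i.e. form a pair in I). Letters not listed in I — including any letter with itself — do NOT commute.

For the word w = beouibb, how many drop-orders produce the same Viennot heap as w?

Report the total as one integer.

4

#0=b has no predecessor
#1=e depends on [0:b]
#2=o depends on [0:b]
#3=u depends on [1:e, 2:o]
#4=i depends on [1:e, 2:o]
#5=b depends on [3:u, 4:i]
#6=b depends on [5:b]
sources: [0:b]
N(rest) = Σ N(rest − s) over sources s of rest; N(one piece) = 1:
  size 1 → [6]=1
  size 2 → [5,6]=1
  size 3 → [3,5,6]=1  [4,5,6]=1
  size 4 → [3,4,5,6]=2
  size 5 → [1,3,4,5,6]=2  [2,3,4,5,6]=2
  first=0(b) contributes 4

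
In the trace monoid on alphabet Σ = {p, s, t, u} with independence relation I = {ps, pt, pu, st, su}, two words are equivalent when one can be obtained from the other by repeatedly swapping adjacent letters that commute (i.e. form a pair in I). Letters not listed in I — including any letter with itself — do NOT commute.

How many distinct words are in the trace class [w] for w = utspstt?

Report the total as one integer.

drop 0:u onto floor
drop 1:t onto {0:u}
drop 2:s onto floor
drop 3:p onto floor
drop 4:s onto {2:s}
drop 5:t onto {1:t}
drop 6:t onto {5:t}
ground layer = {0:u, 2:s, 3:p}
drop-orders for the pieces not yet dropped (sum over which currently-grounded one goes next):
  1 to go: {3} 1  {4} 1  {6} 1
  2 to go: {2,4} 1  {3,4} 2  {3,6} 2  {4,6} 2  {5,6} 1
  3 to go: {1,5,6} 1  {2,3,4} 3  {2,4,6} 3  {3,4,6} 6  {3,5,6} 3  {4,5,6} 3
  4 to go: {0,1,5,6} 1  {1,3,5,6} 4  {1,4,5,6} 4  {2,3,4,6} 12  {2,4,5,6} 6  {3,4,5,6} 12
  5 to go: {0,1,3,5,6} 5  {0,1,4,5,6} 5  {1,2,4,5,6} 10  {1,3,4,5,6} 20  {2,3,4,5,6} 30
  if 0:u drops first: 60 orders
  if 2:s drops first: 30 orders
  if 3:p drops first: 15 orders
heap linearizations: 105

105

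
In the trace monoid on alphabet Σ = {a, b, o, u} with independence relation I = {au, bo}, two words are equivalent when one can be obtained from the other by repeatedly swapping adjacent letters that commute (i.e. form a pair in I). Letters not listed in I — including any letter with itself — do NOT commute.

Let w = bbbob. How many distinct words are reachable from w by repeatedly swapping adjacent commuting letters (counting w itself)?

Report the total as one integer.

5

0(b) covers ∅
1(b) covers 0:b
2(b) covers 1:b
3(o) covers ∅
4(b) covers 2:b
floor of heap: 0:b, 3:o
completions by unplaced set U, small U first (add the entries for U minus each lowest piece of U):
  |U|=1: {3}:1  {4}:1
  |U|=2: {2,4}:1  {3,4}:2
  |U|=3: {1,2,4}:1  {2,3,4}:3
  start at 0(b): 4
  start at 3(o): 1
sum over floor = 5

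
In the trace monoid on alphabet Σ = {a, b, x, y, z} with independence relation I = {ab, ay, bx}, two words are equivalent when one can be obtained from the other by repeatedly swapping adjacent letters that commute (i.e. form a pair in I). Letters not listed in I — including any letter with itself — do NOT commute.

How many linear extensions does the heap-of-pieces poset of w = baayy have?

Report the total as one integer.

10

drop 0:b onto floor
drop 1:a onto floor
drop 2:a onto {1:a}
drop 3:y onto {0:b}
drop 4:y onto {3:y}
ground layer = {0:b, 1:a}
drop-orders for the pieces not yet dropped (sum over which currently-grounded one goes next):
  1 to go: {2} 1  {4} 1
  2 to go: {1,2} 1  {2,4} 2  {3,4} 1
  3 to go: {0,3,4} 1  {1,2,4} 3  {2,3,4} 3
  if 0:b drops first: 6 orders
  if 1:a drops first: 4 orders
heap linearizations: 10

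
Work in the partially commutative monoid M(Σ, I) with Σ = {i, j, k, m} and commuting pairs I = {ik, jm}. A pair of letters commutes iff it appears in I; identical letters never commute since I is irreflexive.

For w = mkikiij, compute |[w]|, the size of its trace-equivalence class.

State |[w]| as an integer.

piece 0:m — minimal
piece 1:k rests on {0:m}
piece 2:i rests on {0:m}
piece 3:k rests on {1:k}
piece 4:i rests on {2:i}
piece 5:i rests on {4:i}
piece 6:j rests on {3:k, 5:i}
minimal pieces: {0:m}
ways to finish when only these pieces remain (= sum over removing one remaining piece with nothing left below it):
  1 left: {6}→1
  2 left: {3,6}→1  {5,6}→1
  3 left: {1,3,6}→1  {3,5,6}→2  {4,5,6}→1
  4 left: {1,3,5,6}→3  {2,4,5,6}→1  {3,4,5,6}→3
  5 left: {1,3,4,5,6}→6  {2,3,4,5,6}→4
  placing 0:m first → 10 extensions

10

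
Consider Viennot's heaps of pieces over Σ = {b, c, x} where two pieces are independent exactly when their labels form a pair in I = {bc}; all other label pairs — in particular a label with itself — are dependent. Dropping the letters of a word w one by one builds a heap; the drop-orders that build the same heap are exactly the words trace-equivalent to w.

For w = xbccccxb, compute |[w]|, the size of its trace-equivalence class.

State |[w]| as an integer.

5

0(x) covers ∅
1(b) covers 0:x
2(c) covers 0:x
3(c) covers 2:c
4(c) covers 3:c
5(c) covers 4:c
6(x) covers 1:b, 5:c
7(b) covers 6:x
floor of heap: 0:x
completions by unplaced set U, small U first (add the entries for U minus each lowest piece of U):
  |U|=1: {7}:1
  |U|=2: {6,7}:1
  |U|=3: {1,6,7}:1  {5,6,7}:1
  |U|=4: {1,5,6,7}:2  {4,5,6,7}:1
  |U|=5: {1,4,5,6,7}:3  {3,4,5,6,7}:1
  |U|=6: {1,3,4,5,6,7}:4  {2,3,4,5,6,7}:1
  start at 0(x): 5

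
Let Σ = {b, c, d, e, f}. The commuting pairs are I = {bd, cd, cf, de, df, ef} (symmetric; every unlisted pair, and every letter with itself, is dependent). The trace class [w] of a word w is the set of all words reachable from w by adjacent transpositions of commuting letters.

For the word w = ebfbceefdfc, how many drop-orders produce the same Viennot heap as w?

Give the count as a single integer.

#0=e has no predecessor
#1=b depends on [0:e]
#2=f depends on [1:b]
#3=b depends on [2:f]
#4=c depends on [3:b]
#5=e depends on [4:c]
#6=e depends on [5:e]
#7=f depends on [3:b]
#8=d has no predecessor
#9=f depends on [7:f]
#10=c depends on [6:e]
sources: [0:e, 8:d]
N(rest) = Σ N(rest − s) over sources s of rest; N(one piece) = 1:
  size 1 → [8]=1  [9]=1  [10]=1
  size 2 → [6,10]=1  [7,9]=1  [8,9]=2  [8,10]=2  [9,10]=2
  size 3 → [5,6,10]=1  [6,8,10]=3  [6,9,10]=3  [7,8,9]=3  [7,9,10]=3  [8,9,10]=6
  size 4 → [4,5,6,10]=1  [5,6,8,10]=4  [5,6,9,10]=4  [6,7,9,10]=6  [6,8,9,10]=12  [7,8,9,10]=12
  size 5 → [4,5,6,8,10]=5  [4,5,6,9,10]=5  [5,6,7,9,10]=10  [5,6,8,9,10]=20  [6,7,8,9,10]=30
  size 6 → [4,5,6,7,9,10]=15  [4,5,6,8,9,10]=30  [5,6,7,8,9,10]=60
  size 7 → [3,4,5,6,7,9,10]=15  [4,5,6,7,8,9,10]=105
  size 8 → [2,3,4,5,6,7,9,10]=15  [3,4,5,6,7,8,9,10]=120
  size 9 → [1,2,3,4,5,6,7,9,10]=15  [2,3,4,5,6,7,8,9,10]=135
  first=0(e) contributes 150
  first=8(d) contributes 15
|[w]| = 165

165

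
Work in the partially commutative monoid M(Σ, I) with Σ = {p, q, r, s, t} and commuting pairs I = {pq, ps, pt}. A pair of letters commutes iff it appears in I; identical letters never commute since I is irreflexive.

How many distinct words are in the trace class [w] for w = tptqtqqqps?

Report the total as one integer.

drop 0:t onto floor
drop 1:p onto floor
drop 2:t onto {0:t}
drop 3:q onto {2:t}
drop 4:t onto {3:q}
drop 5:q onto {4:t}
drop 6:q onto {5:q}
drop 7:q onto {6:q}
drop 8:p onto {1:p}
drop 9:s onto {7:q}
ground layer = {0:t, 1:p}
drop-orders for the pieces not yet dropped (sum over which currently-grounded one goes next):
  1 to go: {8} 1  {9} 1
  2 to go: {1,8} 1  {7,9} 1  {8,9} 2
  3 to go: {1,8,9} 3  {6,7,9} 1  {7,8,9} 3
  4 to go: {1,7,8,9} 6  {5,6,7,9} 1  {6,7,8,9} 4
  5 to go: {1,6,7,8,9} 10  {4,5,6,7,9} 1  {5,6,7,8,9} 5
  6 to go: {1,5,6,7,8,9} 15  {3,4,5,6,7,9} 1  {4,5,6,7,8,9} 6
  7 to go: {1,4,5,6,7,8,9} 21  {2,3,4,5,6,7,9} 1  {3,4,5,6,7,8,9} 7
  8 to go: {0,2,3,4,5,6,7,9} 1  {1,3,4,5,6,7,8,9} 28  {2,3,4,5,6,7,8,9} 8
  if 0:t drops first: 36 orders
  if 1:p drops first: 9 orders
heap linearizations: 45

45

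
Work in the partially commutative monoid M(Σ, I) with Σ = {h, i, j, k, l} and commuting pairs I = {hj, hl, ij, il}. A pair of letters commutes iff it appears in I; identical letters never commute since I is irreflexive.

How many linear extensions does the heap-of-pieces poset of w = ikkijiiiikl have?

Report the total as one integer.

6

0(i) covers ∅
1(k) covers 0:i
2(k) covers 1:k
3(i) covers 2:k
4(j) covers 2:k
5(i) covers 3:i
6(i) covers 5:i
7(i) covers 6:i
8(i) covers 7:i
9(k) covers 4:j, 8:i
10(l) covers 9:k
floor of heap: 0:i
completions by unplaced set U, small U first (add the entries for U minus each lowest piece of U):
  |U|=1: {10}:1
  |U|=2: {9,10}:1
  |U|=3: {4,9,10}:1  {8,9,10}:1
  |U|=4: {4,8,9,10}:2  {7,8,9,10}:1
  |U|=5: {4,7,8,9,10}:3  {6,7,8,9,10}:1
  |U|=6: {4,6,7,8,9,10}:4  {5,6,7,8,9,10}:1
  |U|=7: {3,5,6,7,8,9,10}:1  {4,5,6,7,8,9,10}:5
  |U|=8: {3,4,5,6,7,8,9,10}:6
  |U|=9: {2,3,4,5,6,7,8,9,10}:6
  start at 0(i): 6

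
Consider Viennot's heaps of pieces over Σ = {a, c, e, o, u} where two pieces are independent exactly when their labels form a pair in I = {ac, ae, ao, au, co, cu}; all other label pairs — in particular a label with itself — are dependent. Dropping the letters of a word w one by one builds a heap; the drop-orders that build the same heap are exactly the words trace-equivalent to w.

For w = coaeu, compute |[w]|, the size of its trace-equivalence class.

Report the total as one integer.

0(c) covers ∅
1(o) covers ∅
2(a) covers ∅
3(e) covers 0:c, 1:o
4(u) covers 3:e
floor of heap: 0:c, 1:o, 2:a
completions by unplaced set U, small U first (add the entries for U minus each lowest piece of U):
  |U|=1: {2}:1  {4}:1
  |U|=2: {2,4}:2  {3,4}:1
  |U|=3: {0,3,4}:1  {1,3,4}:1  {2,3,4}:3
  start at 0(c): 4
  start at 1(o): 4
  start at 2(a): 2
sum over floor = 10

10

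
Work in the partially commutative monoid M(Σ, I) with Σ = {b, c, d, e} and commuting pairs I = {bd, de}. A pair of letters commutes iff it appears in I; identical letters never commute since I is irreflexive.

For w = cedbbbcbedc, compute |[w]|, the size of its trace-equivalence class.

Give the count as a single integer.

0(c) covers ∅
1(e) covers 0:c
2(d) covers 0:c
3(b) covers 1:e
4(b) covers 3:b
5(b) covers 4:b
6(c) covers 2:d, 5:b
7(b) covers 6:c
8(e) covers 7:b
9(d) covers 6:c
10(c) covers 8:e, 9:d
floor of heap: 0:c
completions by unplaced set U, small U first (add the entries for U minus each lowest piece of U):
  |U|=1: {10}:1
  |U|=2: {8,10}:1  {9,10}:1
  |U|=3: {7,8,10}:1  {8,9,10}:2
  |U|=4: {7,8,9,10}:3
  |U|=5: {6,7,8,9,10}:3
  |U|=6: {2,6,7,8,9,10}:3  {5,6,7,8,9,10}:3
  |U|=7: {2,5,6,7,8,9,10}:6  {4,5,6,7,8,9,10}:3
  |U|=8: {2,4,5,6,7,8,9,10}:9  {3,4,5,6,7,8,9,10}:3
  |U|=9: {1,3,4,5,6,7,8,9,10}:3  {2,3,4,5,6,7,8,9,10}:12
  start at 0(c): 15

15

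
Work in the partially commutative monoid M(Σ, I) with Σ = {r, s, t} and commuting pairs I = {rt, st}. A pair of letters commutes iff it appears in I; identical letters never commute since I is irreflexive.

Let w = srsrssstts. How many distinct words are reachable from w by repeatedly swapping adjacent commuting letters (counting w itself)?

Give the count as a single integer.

drop 0:s onto floor
drop 1:r onto {0:s}
drop 2:s onto {1:r}
drop 3:r onto {2:s}
drop 4:s onto {3:r}
drop 5:s onto {4:s}
drop 6:s onto {5:s}
drop 7:t onto floor
drop 8:t onto {7:t}
drop 9:s onto {6:s}
ground layer = {0:s, 7:t}
drop-orders for the pieces not yet dropped (sum over which currently-grounded one goes next):
  1 to go: {8} 1  {9} 1
  2 to go: {6,9} 1  {7,8} 1  {8,9} 2
  3 to go: {5,6,9} 1  {6,8,9} 3  {7,8,9} 3
  4 to go: {4,5,6,9} 1  {5,6,8,9} 4  {6,7,8,9} 6
  5 to go: {3,4,5,6,9} 1  {4,5,6,8,9} 5  {5,6,7,8,9} 10
  6 to go: {2,3,4,5,6,9} 1  {3,4,5,6,8,9} 6  {4,5,6,7,8,9} 15
  7 to go: {1,2,3,4,5,6,9} 1  {2,3,4,5,6,8,9} 7  {3,4,5,6,7,8,9} 21
  8 to go: {0,1,2,3,4,5,6,9} 1  {1,2,3,4,5,6,8,9} 8  {2,3,4,5,6,7,8,9} 28
  if 0:s drops first: 36 orders
  if 7:t drops first: 9 orders
heap linearizations: 45

45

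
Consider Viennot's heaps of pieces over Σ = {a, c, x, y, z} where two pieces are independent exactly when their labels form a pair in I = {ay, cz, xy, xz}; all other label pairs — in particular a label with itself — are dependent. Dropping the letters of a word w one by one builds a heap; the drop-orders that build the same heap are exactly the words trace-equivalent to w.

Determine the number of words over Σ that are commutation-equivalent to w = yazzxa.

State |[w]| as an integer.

0(y) covers ∅
1(a) covers ∅
2(z) covers 0:y, 1:a
3(z) covers 2:z
4(x) covers 1:a
5(a) covers 3:z, 4:x
floor of heap: 0:y, 1:a
completions by unplaced set U, small U first (add the entries for U minus each lowest piece of U):
  |U|=1: {5}:1
  |U|=2: {3,5}:1  {4,5}:1
  |U|=3: {2,3,5}:1  {3,4,5}:2
  |U|=4: {0,2,3,5}:1  {2,3,4,5}:3
  start at 0(y): 3
  start at 1(a): 4
sum over floor = 7

7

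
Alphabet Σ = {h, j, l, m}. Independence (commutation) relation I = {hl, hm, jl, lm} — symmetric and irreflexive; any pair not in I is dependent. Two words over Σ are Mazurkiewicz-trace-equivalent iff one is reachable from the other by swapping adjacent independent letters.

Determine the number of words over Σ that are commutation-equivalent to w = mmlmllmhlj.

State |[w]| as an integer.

#0=m has no predecessor
#1=m depends on [0:m]
#2=l has no predecessor
#3=m depends on [1:m]
#4=l depends on [2:l]
#5=l depends on [4:l]
#6=m depends on [3:m]
#7=h has no predecessor
#8=l depends on [5:l]
#9=j depends on [6:m, 7:h]
sources: [0:m, 2:l, 7:h]
N(rest) = Σ N(rest − s) over sources s of rest; N(one piece) = 1:
  size 1 → [8]=1  [9]=1
  size 2 → [5,8]=1  [6,9]=1  [7,9]=1  [8,9]=2
  size 3 → [3,6,9]=1  [4,5,8]=1  [5,8,9]=3  [6,7,9]=2  [6,8,9]=3  [7,8,9]=3
  size 4 → [1,3,6,9]=1  [2,4,5,8]=1  [3,6,7,9]=3  [3,6,8,9]=4  [4,5,8,9]=4  [5,6,8,9]=6  [5,7,8,9]=6  [6,7,8,9]=8
  size 5 → [0,1,3,6,9]=1  [1,3,6,7,9]=4  [1,3,6,8,9]=5  [2,4,5,8,9]=5  [3,5,6,8,9]=10  [3,6,7,8,9]=15  [4,5,6,8,9]=10  [4,5,7,8,9]=10  [5,6,7,8,9]=20
  size 6 → [0,1,3,6,7,9]=5  [0,1,3,6,8,9]=6  [1,3,5,6,8,9]=15  [1,3,6,7,8,9]=24  [2,4,5,6,8,9]=15  [2,4,5,7,8,9]=15  [3,4,5,6,8,9]=20  [3,5,6,7,8,9]=45  [4,5,6,7,8,9]=40
  size 7 → [0,1,3,5,6,8,9]=21  [0,1,3,6,7,8,9]=35  [1,3,4,5,6,8,9]=35  [1,3,5,6,7,8,9]=84  [2,3,4,5,6,8,9]=35  [2,4,5,6,7,8,9]=70  [3,4,5,6,7,8,9]=105
  size 8 → [0,1,3,4,5,6,8,9]=56  [0,1,3,5,6,7,8,9]=140  [1,2,3,4,5,6,8,9]=70  [1,3,4,5,6,7,8,9]=224  [2,3,4,5,6,7,8,9]=210
  first=0(m) contributes 504
  first=2(l) contributes 420
  first=7(h) contributes 126
|[w]| = 1050

1050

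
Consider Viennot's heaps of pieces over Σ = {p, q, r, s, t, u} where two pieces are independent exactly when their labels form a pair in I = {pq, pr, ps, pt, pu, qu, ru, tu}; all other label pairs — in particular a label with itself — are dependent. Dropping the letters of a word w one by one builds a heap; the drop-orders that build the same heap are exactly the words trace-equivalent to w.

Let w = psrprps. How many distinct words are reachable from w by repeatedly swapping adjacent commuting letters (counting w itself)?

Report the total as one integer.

#0=p has no predecessor
#1=s has no predecessor
#2=r depends on [1:s]
#3=p depends on [0:p]
#4=r depends on [2:r]
#5=p depends on [3:p]
#6=s depends on [4:r]
sources: [0:p, 1:s]
N(rest) = Σ N(rest − s) over sources s of rest; N(one piece) = 1:
  size 1 → [5]=1  [6]=1
  size 2 → [3,5]=1  [4,6]=1  [5,6]=2
  size 3 → [0,3,5]=1  [2,4,6]=1  [3,5,6]=3  [4,5,6]=3
  size 4 → [0,3,5,6]=4  [1,2,4,6]=1  [2,4,5,6]=4  [3,4,5,6]=6
  size 5 → [0,3,4,5,6]=10  [1,2,4,5,6]=5  [2,3,4,5,6]=10
  first=0(p) contributes 15
  first=1(s) contributes 20
|[w]| = 35

35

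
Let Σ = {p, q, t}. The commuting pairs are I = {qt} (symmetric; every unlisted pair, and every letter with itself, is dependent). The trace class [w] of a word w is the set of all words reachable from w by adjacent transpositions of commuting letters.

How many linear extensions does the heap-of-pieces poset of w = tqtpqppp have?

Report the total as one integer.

piece 0:t — minimal
piece 1:q — minimal
piece 2:t rests on {0:t}
piece 3:p rests on {1:q, 2:t}
piece 4:q rests on {3:p}
piece 5:p rests on {4:q}
piece 6:p rests on {5:p}
piece 7:p rests on {6:p}
minimal pieces: {0:t, 1:q}
ways to finish when only these pieces remain (= sum over removing one remaining piece with nothing left below it):
  1 left: {7}→1
  2 left: {6,7}→1
  3 left: {5,6,7}→1
  4 left: {4,5,6,7}→1
  5 left: {3,4,5,6,7}→1
  6 left: {1,3,4,5,6,7}→1  {2,3,4,5,6,7}→1
  placing 0:t first → 2 extensions
  placing 1:q first → 1 extensions
total linear extensions = 3

3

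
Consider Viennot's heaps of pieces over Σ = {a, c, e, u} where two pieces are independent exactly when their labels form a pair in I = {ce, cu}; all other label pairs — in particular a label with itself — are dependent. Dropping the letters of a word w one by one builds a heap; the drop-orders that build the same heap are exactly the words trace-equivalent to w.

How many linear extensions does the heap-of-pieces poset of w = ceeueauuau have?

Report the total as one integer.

0(c) covers ∅
1(e) covers ∅
2(e) covers 1:e
3(u) covers 2:e
4(e) covers 3:u
5(a) covers 0:c, 4:e
6(u) covers 5:a
7(u) covers 6:u
8(a) covers 7:u
9(u) covers 8:a
floor of heap: 0:c, 1:e
completions by unplaced set U, small U first (add the entries for U minus each lowest piece of U):
  |U|=1: {9}:1
  |U|=2: {8,9}:1
  |U|=3: {7,8,9}:1
  |U|=4: {6,7,8,9}:1
  |U|=5: {5,6,7,8,9}:1
  |U|=6: {0,5,6,7,8,9}:1  {4,5,6,7,8,9}:1
  |U|=7: {0,4,5,6,7,8,9}:2  {3,4,5,6,7,8,9}:1
  |U|=8: {0,3,4,5,6,7,8,9}:3  {2,3,4,5,6,7,8,9}:1
  start at 0(c): 1
  start at 1(e): 4
sum over floor = 5

5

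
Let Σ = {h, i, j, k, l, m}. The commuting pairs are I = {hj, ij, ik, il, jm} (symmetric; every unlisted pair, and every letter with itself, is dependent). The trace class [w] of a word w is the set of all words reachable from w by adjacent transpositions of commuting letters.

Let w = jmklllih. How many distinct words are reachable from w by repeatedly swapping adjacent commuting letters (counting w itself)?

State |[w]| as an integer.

11

#0=j has no predecessor
#1=m has no predecessor
#2=k depends on [0:j, 1:m]
#3=l depends on [2:k]
#4=l depends on [3:l]
#5=l depends on [4:l]
#6=i depends on [1:m]
#7=h depends on [5:l, 6:i]
sources: [0:j, 1:m]
N(rest) = Σ N(rest − s) over sources s of rest; N(one piece) = 1:
  size 1 → [7]=1
  size 2 → [5,7]=1  [6,7]=1
  size 3 → [4,5,7]=1  [5,6,7]=2
  size 4 → [3,4,5,7]=1  [4,5,6,7]=3
  size 5 → [2,3,4,5,7]=1  [3,4,5,6,7]=4
  size 6 → [0,2,3,4,5,7]=1  [2,3,4,5,6,7]=5
  first=0(j) contributes 5
  first=1(m) contributes 6
|[w]| = 11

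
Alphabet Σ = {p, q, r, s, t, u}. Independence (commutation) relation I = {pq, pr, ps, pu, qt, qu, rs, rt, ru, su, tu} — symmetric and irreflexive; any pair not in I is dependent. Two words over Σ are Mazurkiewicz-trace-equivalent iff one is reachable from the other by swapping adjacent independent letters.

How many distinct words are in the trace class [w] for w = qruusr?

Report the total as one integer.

45

#0=q has no predecessor
#1=r depends on [0:q]
#2=u has no predecessor
#3=u depends on [2:u]
#4=s depends on [0:q]
#5=r depends on [1:r]
sources: [0:q, 2:u]
N(rest) = Σ N(rest − s) over sources s of rest; N(one piece) = 1:
  size 1 → [3]=1  [4]=1  [5]=1
  size 2 → [1,5]=1  [2,3]=1  [3,4]=2  [3,5]=2  [4,5]=2
  size 3 → [1,3,5]=3  [1,4,5]=3  [2,3,4]=3  [2,3,5]=3  [3,4,5]=6
  size 4 → [0,1,4,5]=3  [1,2,3,5]=6  [1,3,4,5]=12  [2,3,4,5]=12
  first=0(q) contributes 30
  first=2(u) contributes 15
|[w]| = 45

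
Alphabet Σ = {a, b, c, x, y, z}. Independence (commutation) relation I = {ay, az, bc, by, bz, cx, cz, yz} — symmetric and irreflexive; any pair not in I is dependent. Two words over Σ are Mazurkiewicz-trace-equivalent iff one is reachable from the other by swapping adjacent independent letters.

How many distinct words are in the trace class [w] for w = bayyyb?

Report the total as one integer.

20

piece 0:b — minimal
piece 1:a rests on {0:b}
piece 2:y — minimal
piece 3:y rests on {2:y}
piece 4:y rests on {3:y}
piece 5:b rests on {1:a}
minimal pieces: {0:b, 2:y}
ways to finish when only these pieces remain (= sum over removing one remaining piece with nothing left below it):
  1 left: {4}→1  {5}→1
  2 left: {1,5}→1  {3,4}→1  {4,5}→2
  3 left: {0,1,5}→1  {1,4,5}→3  {2,3,4}→1  {3,4,5}→3
  4 left: {0,1,4,5}→4  {1,3,4,5}→6  {2,3,4,5}→4
  placing 0:b first → 10 extensions
  placing 2:y first → 10 extensions
total linear extensions = 20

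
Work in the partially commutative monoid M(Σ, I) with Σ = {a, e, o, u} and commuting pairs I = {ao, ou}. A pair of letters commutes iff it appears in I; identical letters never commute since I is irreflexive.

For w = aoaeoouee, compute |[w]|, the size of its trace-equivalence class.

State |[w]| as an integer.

9

drop 0:a onto floor
drop 1:o onto floor
drop 2:a onto {0:a}
drop 3:e onto {1:o, 2:a}
drop 4:o onto {3:e}
drop 5:o onto {4:o}
drop 6:u onto {3:e}
drop 7:e onto {5:o, 6:u}
drop 8:e onto {7:e}
ground layer = {0:a, 1:o}
drop-orders for the pieces not yet dropped (sum over which currently-grounded one goes next):
  1 to go: {8} 1
  2 to go: {7,8} 1
  3 to go: {5,7,8} 1  {6,7,8} 1
  4 to go: {4,5,7,8} 1  {5,6,7,8} 2
  5 to go: {4,5,6,7,8} 3
  6 to go: {3,4,5,6,7,8} 3
  7 to go: {1,3,4,5,6,7,8} 3  {2,3,4,5,6,7,8} 3
  if 0:a drops first: 6 orders
  if 1:o drops first: 3 orders
heap linearizations: 9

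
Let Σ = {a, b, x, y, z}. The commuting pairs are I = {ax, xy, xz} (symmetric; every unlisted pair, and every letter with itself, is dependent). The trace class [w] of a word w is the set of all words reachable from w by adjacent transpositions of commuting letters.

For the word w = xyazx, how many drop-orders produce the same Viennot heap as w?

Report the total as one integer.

0(x) covers ∅
1(y) covers ∅
2(a) covers 1:y
3(z) covers 2:a
4(x) covers 0:x
floor of heap: 0:x, 1:y
completions by unplaced set U, small U first (add the entries for U minus each lowest piece of U):
  |U|=1: {3}:1  {4}:1
  |U|=2: {0,4}:1  {2,3}:1  {3,4}:2
  |U|=3: {0,3,4}:3  {1,2,3}:1  {2,3,4}:3
  start at 0(x): 4
  start at 1(y): 6
sum over floor = 10

10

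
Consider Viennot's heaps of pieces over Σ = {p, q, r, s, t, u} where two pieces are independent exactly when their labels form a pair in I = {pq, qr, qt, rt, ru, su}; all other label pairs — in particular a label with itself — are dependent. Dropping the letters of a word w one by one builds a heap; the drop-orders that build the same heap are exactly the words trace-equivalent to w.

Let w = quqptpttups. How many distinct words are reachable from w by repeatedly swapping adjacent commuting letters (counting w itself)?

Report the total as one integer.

6

#0=q has no predecessor
#1=u depends on [0:q]
#2=q depends on [1:u]
#3=p depends on [1:u]
#4=t depends on [3:p]
#5=p depends on [4:t]
#6=t depends on [5:p]
#7=t depends on [6:t]
#8=u depends on [2:q, 7:t]
#9=p depends on [8:u]
#10=s depends on [9:p]
sources: [0:q]
N(rest) = Σ N(rest − s) over sources s of rest; N(one piece) = 1:
  size 1 → [10]=1
  size 2 → [9,10]=1
  size 3 → [8,9,10]=1
  size 4 → [2,8,9,10]=1  [7,8,9,10]=1
  size 5 → [2,7,8,9,10]=2  [6,7,8,9,10]=1
  size 6 → [2,6,7,8,9,10]=3  [5,6,7,8,9,10]=1
  size 7 → [2,5,6,7,8,9,10]=4  [4,5,6,7,8,9,10]=1
  size 8 → [2,4,5,6,7,8,9,10]=5  [3,4,5,6,7,8,9,10]=1
  size 9 → [2,3,4,5,6,7,8,9,10]=6
  first=0(q) contributes 6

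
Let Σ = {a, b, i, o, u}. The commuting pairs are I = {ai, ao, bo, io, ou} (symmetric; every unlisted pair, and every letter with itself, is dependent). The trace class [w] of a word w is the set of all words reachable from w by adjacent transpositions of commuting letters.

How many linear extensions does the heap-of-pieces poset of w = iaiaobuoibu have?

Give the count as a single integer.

330

drop 0:i onto floor
drop 1:a onto floor
drop 2:i onto {0:i}
drop 3:a onto {1:a}
drop 4:o onto floor
drop 5:b onto {2:i, 3:a}
drop 6:u onto {5:b}
drop 7:o onto {4:o}
drop 8:i onto {6:u}
drop 9:b onto {8:i}
drop 10:u onto {9:b}
ground layer = {0:i, 1:a, 4:o}
drop-orders for the pieces not yet dropped (sum over which currently-grounded one goes next):
  1 to go: {7} 1  {10} 1
  2 to go: {4,7} 1  {7,10} 2  {9,10} 1
  3 to go: {4,7,10} 3  {7,9,10} 3  {8,9,10} 1
  4 to go: {4,7,9,10} 6  {6,8,9,10} 1  {7,8,9,10} 4
  5 to go: {4,7,8,9,10} 10  {5,6,8,9,10} 1  {6,7,8,9,10} 5
  6 to go: {2,5,6,8,9,10} 1  {3,5,6,8,9,10} 1  {4,6,7,8,9,10} 15  {5,6,7,8,9,10} 6
  7 to go: {0,2,5,6,8,9,10} 1  {1,3,5,6,8,9,10} 1  {2,3,5,6,8,9,10} 2  {2,5,6,7,8,9,10} 7  {3,5,6,7,8,9,10} 7  {4,5,6,7,8,9,10} 21
  8 to go: {0,2,3,5,6,8,9,10} 3  {0,2,5,6,7,8,9,10} 8  {1,2,3,5,6,8,9,10} 3  {1,3,5,6,7,8,9,10} 8  {2,3,5,6,7,8,9,10} 16  {2,4,5,6,7,8,9,10} 28  {3,4,5,6,7,8,9,10} 28
  9 to go: {0,1,2,3,5,6,8,9,10} 6  {0,2,3,5,6,7,8,9,10} 27  {0,2,4,5,6,7,8,9,10} 36  {1,2,3,5,6,7,8,9,10} 27  {1,3,4,5,6,7,8,9,10} 36  {2,3,4,5,6,7,8,9,10} 72
  if 0:i drops first: 135 orders
  if 1:a drops first: 135 orders
  if 4:o drops first: 60 orders
heap linearizations: 330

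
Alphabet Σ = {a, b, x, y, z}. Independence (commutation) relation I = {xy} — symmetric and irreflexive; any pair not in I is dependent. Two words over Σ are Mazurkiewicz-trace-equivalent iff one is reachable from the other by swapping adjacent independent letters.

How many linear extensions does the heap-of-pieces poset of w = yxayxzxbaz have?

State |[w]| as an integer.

#0=y has no predecessor
#1=x has no predecessor
#2=a depends on [0:y, 1:x]
#3=y depends on [2:a]
#4=x depends on [2:a]
#5=z depends on [3:y, 4:x]
#6=x depends on [5:z]
#7=b depends on [6:x]
#8=a depends on [7:b]
#9=z depends on [8:a]
sources: [0:y, 1:x]
N(rest) = Σ N(rest − s) over sources s of rest; N(one piece) = 1:
  size 1 → [9]=1
  size 2 → [8,9]=1
  size 3 → [7,8,9]=1
  size 4 → [6,7,8,9]=1
  size 5 → [5,6,7,8,9]=1
  size 6 → [3,5,6,7,8,9]=1  [4,5,6,7,8,9]=1
  size 7 → [3,4,5,6,7,8,9]=2
  size 8 → [2,3,4,5,6,7,8,9]=2
  first=0(y) contributes 2
  first=1(x) contributes 2
|[w]| = 4

4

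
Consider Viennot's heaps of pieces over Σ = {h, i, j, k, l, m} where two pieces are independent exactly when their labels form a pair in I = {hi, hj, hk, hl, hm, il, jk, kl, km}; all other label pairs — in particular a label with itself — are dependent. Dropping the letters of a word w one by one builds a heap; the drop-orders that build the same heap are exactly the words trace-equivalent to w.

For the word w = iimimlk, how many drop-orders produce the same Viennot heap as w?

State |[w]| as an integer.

drop 0:i onto floor
drop 1:i onto {0:i}
drop 2:m onto {1:i}
drop 3:i onto {2:m}
drop 4:m onto {3:i}
drop 5:l onto {4:m}
drop 6:k onto {3:i}
ground layer = {0:i}
drop-orders for the pieces not yet dropped (sum over which currently-grounded one goes next):
  1 to go: {5} 1  {6} 1
  2 to go: {4,5} 1  {5,6} 2
  3 to go: {4,5,6} 3
  4 to go: {3,4,5,6} 3
  5 to go: {2,3,4,5,6} 3
  if 0:i drops first: 3 orders

3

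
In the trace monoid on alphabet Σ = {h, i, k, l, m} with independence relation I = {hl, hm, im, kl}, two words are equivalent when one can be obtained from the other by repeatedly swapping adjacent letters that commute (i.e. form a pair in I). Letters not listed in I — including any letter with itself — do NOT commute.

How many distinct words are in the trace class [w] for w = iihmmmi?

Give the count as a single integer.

35

#0=i has no predecessor
#1=i depends on [0:i]
#2=h depends on [1:i]
#3=m has no predecessor
#4=m depends on [3:m]
#5=m depends on [4:m]
#6=i depends on [2:h]
sources: [0:i, 3:m]
N(rest) = Σ N(rest − s) over sources s of rest; N(one piece) = 1:
  size 1 → [5]=1  [6]=1
  size 2 → [2,6]=1  [4,5]=1  [5,6]=2
  size 3 → [1,2,6]=1  [2,5,6]=3  [3,4,5]=1  [4,5,6]=3
  size 4 → [0,1,2,6]=1  [1,2,5,6]=4  [2,4,5,6]=6  [3,4,5,6]=4
  size 5 → [0,1,2,5,6]=5  [1,2,4,5,6]=10  [2,3,4,5,6]=10
  first=0(i) contributes 20
  first=3(m) contributes 15
|[w]| = 35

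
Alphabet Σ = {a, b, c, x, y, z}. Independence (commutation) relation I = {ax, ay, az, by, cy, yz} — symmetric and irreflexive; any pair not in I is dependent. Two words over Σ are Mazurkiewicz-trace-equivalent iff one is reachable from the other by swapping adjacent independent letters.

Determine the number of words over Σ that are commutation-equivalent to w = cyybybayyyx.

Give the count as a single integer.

0(c) covers ∅
1(y) covers ∅
2(y) covers 1:y
3(b) covers 0:c
4(y) covers 2:y
5(b) covers 3:b
6(a) covers 5:b
7(y) covers 4:y
8(y) covers 7:y
9(y) covers 8:y
10(x) covers 5:b, 9:y
floor of heap: 0:c, 1:y
completions by unplaced set U, small U first (add the entries for U minus each lowest piece of U):
  |U|=1: {6}:1  {10}:1
  |U|=2: {6,10}:2  {9,10}:1
  |U|=3: {5,6,10}:2  {6,9,10}:3  {8,9,10}:1
  |U|=4: {3,5,6,10}:2  {5,6,9,10}:5  {6,8,9,10}:4  {7,8,9,10}:1
  |U|=5: {0,3,5,6,10}:2  {3,5,6,9,10}:7  {4,7,8,9,10}:1  {5,6,8,9,10}:9  {6,7,8,9,10}:5
  |U|=6: {0,3,5,6,9,10}:9  {2,4,7,8,9,10}:1  {3,5,6,8,9,10}:16  {4,6,7,8,9,10}:6  {5,6,7,8,9,10}:14
  |U|=7: {0,3,5,6,8,9,10}:25  {1,2,4,7,8,9,10}:1  {2,4,6,7,8,9,10}:7  {3,5,6,7,8,9,10}:30  {4,5,6,7,8,9,10}:20
  |U|=8: {0,3,5,6,7,8,9,10}:55  {1,2,4,6,7,8,9,10}:8  {2,4,5,6,7,8,9,10}:27  {3,4,5,6,7,8,9,10}:50
  |U|=9: {0,3,4,5,6,7,8,9,10}:105  {1,2,4,5,6,7,8,9,10}:35  {2,3,4,5,6,7,8,9,10}:77
  start at 0(c): 112
  start at 1(y): 182
sum over floor = 294

294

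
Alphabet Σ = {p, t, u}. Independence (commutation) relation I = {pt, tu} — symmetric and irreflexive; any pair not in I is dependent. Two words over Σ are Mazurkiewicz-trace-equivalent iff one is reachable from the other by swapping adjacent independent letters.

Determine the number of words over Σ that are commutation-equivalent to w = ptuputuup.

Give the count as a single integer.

#0=p has no predecessor
#1=t has no predecessor
#2=u depends on [0:p]
#3=p depends on [2:u]
#4=u depends on [3:p]
#5=t depends on [1:t]
#6=u depends on [4:u]
#7=u depends on [6:u]
#8=p depends on [7:u]
sources: [0:p, 1:t]
N(rest) = Σ N(rest − s) over sources s of rest; N(one piece) = 1:
  size 1 → [5]=1  [8]=1
  size 2 → [1,5]=1  [5,8]=2  [7,8]=1
  size 3 → [1,5,8]=3  [5,7,8]=3  [6,7,8]=1
  size 4 → [1,5,7,8]=6  [4,6,7,8]=1  [5,6,7,8]=4
  size 5 → [1,5,6,7,8]=10  [3,4,6,7,8]=1  [4,5,6,7,8]=5
  size 6 → [1,4,5,6,7,8]=15  [2,3,4,6,7,8]=1  [3,4,5,6,7,8]=6
  size 7 → [0,2,3,4,6,7,8]=1  [1,3,4,5,6,7,8]=21  [2,3,4,5,6,7,8]=7
  first=0(p) contributes 28
  first=1(t) contributes 8
|[w]| = 36

36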